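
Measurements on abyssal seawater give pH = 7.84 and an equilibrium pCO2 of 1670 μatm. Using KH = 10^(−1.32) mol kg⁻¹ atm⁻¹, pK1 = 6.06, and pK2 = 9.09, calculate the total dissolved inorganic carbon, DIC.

[CO2*] = KH · pCO2 = 10^(−1.32) × 1670×10^-6 = 7.993×10^-5 mol/kg
α₀ = 1/(1 + K1/[H⁺] + K1K2/[H⁺]²) = 1/(1 + 10^+1.78 + 10^+0.53) = 0.01547
DIC = [CO2*]/α₀ = 7.993×10^-5 / 0.01547 = 5.17 mmol/kg

DIC = 5.17 mmol/kg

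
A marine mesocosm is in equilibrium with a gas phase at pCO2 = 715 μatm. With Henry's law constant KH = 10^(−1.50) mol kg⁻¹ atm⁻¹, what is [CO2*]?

[CO2*] = 22.6 μmol/kg

KH = 10^(−1.50) = 3.162×10^-2 mol kg⁻¹ atm⁻¹
[CO2*] = KH · pCO2 = 3.162×10^-2 × 715×10^-6 atm = 2.26×10^-5 mol/kg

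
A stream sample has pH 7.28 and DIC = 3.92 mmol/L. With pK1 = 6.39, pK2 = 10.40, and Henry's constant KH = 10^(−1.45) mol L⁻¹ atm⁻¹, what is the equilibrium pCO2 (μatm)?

pCO2 = 1.26×10^4 μatm

α₀ = 1 / (1 + K1/[H⁺] + K1K2/[H⁺]²) = 1 / (1 + 10^+0.89 + 10^-2.23)
   = 1 / (1 + 7.7625 + 0.0058884) = 1/8.7684 = 0.1140
[CO2*] = α₀ × DIC = 0.1140 × 3.92 = 0.4471 mmol/L
pCO2 = [CO2*]/KH = 4.471×10^-4 / 3.548×10^-2 = 1.26×10^4 μatm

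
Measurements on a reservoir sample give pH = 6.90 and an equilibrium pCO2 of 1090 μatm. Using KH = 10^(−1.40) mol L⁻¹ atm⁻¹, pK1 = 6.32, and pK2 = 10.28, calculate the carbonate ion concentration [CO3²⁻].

[CO2*] = KH · pCO2 = 10^(−1.40) × 1090×10^-6 = 4.339×10^-5 mol/L
α₀ = 1/(1 + K1/[H⁺] + K1K2/[H⁺]²) = 1/(1 + 10^+0.58 + 10^-2.80) = 0.2082
DIC = [CO2*]/α₀ = 4.339×10^-5 / 0.2082 = 0.2084 mmol/L
[CO3²⁻] = α₂·DIC; α₂ = 0.0003299, so [CO3²⁻] = 0.0003299 × 0.2084 = 6.88×10^-5 mmol/L = 0.0688 μmol/L

[CO3²⁻] = 0.0688 μmol/L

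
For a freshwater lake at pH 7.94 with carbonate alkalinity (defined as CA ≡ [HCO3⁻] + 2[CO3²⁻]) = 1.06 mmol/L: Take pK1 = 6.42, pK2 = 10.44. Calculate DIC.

DIC = 1.09 mmol/L

CA = [HCO3⁻] + 2[CO3²⁻] = (α₁ + 2α₂)·DIC
At pH 7.94: [H⁺]/K1 = 10^-1.52 = 0.030200, K2/[H⁺] = 10^-2.50 = 0.0031623
α₁ = 1/(1 + 0.030200 + 0.0031623) = 1/1.0334 = 0.9677; α₂ = α₁·K2/[H⁺] = 0.003060
α₁ + 2α₂ = 0.9738
DIC = CA / (α₁ + 2α₂) = 1.06 / 0.9738 = 1.09 mmol/L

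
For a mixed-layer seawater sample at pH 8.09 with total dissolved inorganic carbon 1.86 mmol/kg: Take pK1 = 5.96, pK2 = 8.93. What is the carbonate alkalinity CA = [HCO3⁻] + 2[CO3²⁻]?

CA = 2.08 mmol/kg

CA = [HCO3⁻] + 2[CO3²⁻] = (α₁ + 2α₂)·DIC
At pH 8.09: [H⁺]/K1 = 10^-2.13 = 0.0074131, K2/[H⁺] = 10^-0.84 = 0.14454
α₁ = 1/(1 + 0.0074131 + 0.14454) = 1/1.1520 = 0.8681; α₂ = α₁·K2/[H⁺] = 0.1255
α₁ + 2α₂ = 1.1190
CA = 1.1190 × 1.86 = 2.08 mmol/kg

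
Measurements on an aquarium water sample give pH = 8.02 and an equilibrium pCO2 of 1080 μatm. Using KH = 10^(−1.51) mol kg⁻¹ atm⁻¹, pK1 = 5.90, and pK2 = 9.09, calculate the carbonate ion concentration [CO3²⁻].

[CO3²⁻] = 0.374 mmol/kg

[CO2*] = KH · pCO2 = 10^(−1.51) × 1080×10^-6 = 3.338×10^-5 mol/kg
α₀ = 1/(1 + K1/[H⁺] + K1K2/[H⁺]²) = 1/(1 + 10^+2.12 + 10^+1.05) = 0.006942
DIC = [CO2*]/α₀ = 3.338×10^-5 / 0.006942 = 4.808 mmol/kg
[CO3²⁻] = α₂·DIC; α₂ = 0.07789, so [CO3²⁻] = 0.07789 × 4.808 = 0.374 mmol/kg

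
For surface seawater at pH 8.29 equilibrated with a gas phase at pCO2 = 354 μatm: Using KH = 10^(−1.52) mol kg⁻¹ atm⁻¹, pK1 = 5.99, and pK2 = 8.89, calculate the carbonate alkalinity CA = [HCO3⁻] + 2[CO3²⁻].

[CO2*] = KH · pCO2 = 10^(−1.52) × 354×10^-6 = 1.069×10^-5 mol/kg
α₀ = 1/(1 + K1/[H⁺] + K1K2/[H⁺]²) = 1/(1 + 10^+2.30 + 10^+1.70) = 0.003990
DIC = [CO2*]/α₀ = 1.069×10^-5 / 0.003990 = 2.680 mmol/kg
CA = (α₁ + 2α₂)·DIC = (0.7961 + 2×0.2000) × 2.680 = 3.20 mmol/kg

CA = 3.20 mmol/kg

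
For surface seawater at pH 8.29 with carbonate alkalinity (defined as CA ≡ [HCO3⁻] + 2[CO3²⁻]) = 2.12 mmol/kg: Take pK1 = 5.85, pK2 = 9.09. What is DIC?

DIC = 1.87 mmol/kg

CA = [HCO3⁻] + 2[CO3²⁻] = (α₁ + 2α₂)·DIC
At pH 8.29: [H⁺]/K1 = 10^-2.44 = 0.0036308, K2/[H⁺] = 10^-0.80 = 0.15849
α₁ = 1/(1 + 0.0036308 + 0.15849) = 1/1.1621 = 0.8605; α₂ = α₁·K2/[H⁺] = 0.1364
α₁ + 2α₂ = 1.1333
DIC = CA / (α₁ + 2α₂) = 2.12 / 1.1333 = 1.87 mmol/kg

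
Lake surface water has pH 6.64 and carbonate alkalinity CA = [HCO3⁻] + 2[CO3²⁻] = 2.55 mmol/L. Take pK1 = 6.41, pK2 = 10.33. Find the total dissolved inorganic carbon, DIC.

CA = [HCO3⁻] + 2[CO3²⁻] = (α₁ + 2α₂)·DIC
At pH 6.64: [H⁺]/K1 = 10^-0.23 = 0.58884, K2/[H⁺] = 10^-3.69 = 0.00020417
α₁ = 1/(1 + 0.58884 + 0.00020417) = 1/1.5890 = 0.6293; α₂ = α₁·K2/[H⁺] = 0.0001285
α₁ + 2α₂ = 0.6296
DIC = CA / (α₁ + 2α₂) = 2.55 / 0.6296 = 4.05 mmol/L

DIC = 4.05 mmol/L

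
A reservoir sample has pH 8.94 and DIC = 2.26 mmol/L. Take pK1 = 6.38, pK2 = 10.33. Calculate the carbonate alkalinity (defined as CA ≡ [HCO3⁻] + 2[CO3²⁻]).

CA = 2.34 mmol/L

CA = [HCO3⁻] + 2[CO3²⁻] = (α₁ + 2α₂)·DIC
At pH 8.94: [H⁺]/K1 = 10^-2.56 = 0.0027542, K2/[H⁺] = 10^-1.39 = 0.040738
α₁ = 1/(1 + 0.0027542 + 0.040738) = 1/1.0435 = 0.9583; α₂ = α₁·K2/[H⁺] = 0.03904
α₁ + 2α₂ = 1.0364
CA = 1.0364 × 2.26 = 2.34 mmol/L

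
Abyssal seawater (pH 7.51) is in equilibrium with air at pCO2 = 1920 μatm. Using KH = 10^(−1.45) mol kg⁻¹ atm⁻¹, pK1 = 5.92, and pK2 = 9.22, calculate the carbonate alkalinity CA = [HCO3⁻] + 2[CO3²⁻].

[CO2*] = KH · pCO2 = 10^(−1.45) × 1920×10^-6 = 6.812×10^-5 mol/kg
α₀ = 1/(1 + K1/[H⁺] + K1K2/[H⁺]²) = 1/(1 + 10^+1.59 + 10^-0.12) = 0.02459
DIC = [CO2*]/α₀ = 6.812×10^-5 / 0.02459 = 2.770 mmol/kg
CA = (α₁ + 2α₂)·DIC = (0.9568 + 2×0.01866) × 2.770 = 2.75 mmol/kg

CA = 2.75 mmol/kg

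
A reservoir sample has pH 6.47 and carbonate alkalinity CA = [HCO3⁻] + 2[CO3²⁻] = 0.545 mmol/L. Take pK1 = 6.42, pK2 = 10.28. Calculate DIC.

DIC = 1.03 mmol/L

CA = [HCO3⁻] + 2[CO3²⁻] = (α₁ + 2α₂)·DIC
At pH 6.47: [H⁺]/K1 = 10^-0.05 = 0.89125, K2/[H⁺] = 10^-3.81 = 0.00015488
α₁ = 1/(1 + 0.89125 + 0.00015488) = 1/1.8914 = 0.5287; α₂ = α₁·K2/[H⁺] = 8.189×10^-5
α₁ + 2α₂ = 0.5289
DIC = CA / (α₁ + 2α₂) = 0.545 / 0.5289 = 1.03 mmol/L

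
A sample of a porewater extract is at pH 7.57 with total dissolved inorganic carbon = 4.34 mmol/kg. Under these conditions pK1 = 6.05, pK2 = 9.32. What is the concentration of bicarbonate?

[HCO3⁻] = 4.14 mmol/kg

α₁ = 1 / (1 + [H⁺]/K1 + K2/[H⁺]) = 1 / (1 + 10^-1.52 + 10^-1.75)
   = 1 / (1 + 0.030200 + 0.017783) = 1/1.0480 = 0.9542
[HCO3⁻] = α₁ × DIC = 0.9542 × 4.34 = 4.14 mmol/kg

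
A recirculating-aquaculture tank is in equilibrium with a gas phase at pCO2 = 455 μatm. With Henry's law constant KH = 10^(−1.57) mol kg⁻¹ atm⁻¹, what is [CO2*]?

[CO2*] = 12.2 μmol/kg

KH = 10^(−1.57) = 2.692×10^-2 mol kg⁻¹ atm⁻¹
[CO2*] = KH · pCO2 = 2.692×10^-2 × 455×10^-6 atm = 1.22×10^-5 mol/kg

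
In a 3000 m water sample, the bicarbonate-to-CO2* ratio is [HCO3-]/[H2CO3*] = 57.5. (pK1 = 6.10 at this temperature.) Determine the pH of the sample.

pH = 7.86

From K1 = [H⁺][HCO3-]/[H2CO3*]:  pH = pK1 + log₁₀([HCO3-]/[H2CO3*])
log₁₀(57.5) = +1.760
pH = 6.10 + (+1.760) = 7.86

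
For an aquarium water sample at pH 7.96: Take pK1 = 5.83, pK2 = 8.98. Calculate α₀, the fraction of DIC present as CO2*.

α₀ = 0.00672

α₀ = 1 / (1 + K1/[H⁺] + K1K2/[H⁺]²) = 1 / (1 + 10^+2.13 + 10^+1.11)
   = 1 / (1 + 134.90 + 12.882) = 1/148.78 = 0.006721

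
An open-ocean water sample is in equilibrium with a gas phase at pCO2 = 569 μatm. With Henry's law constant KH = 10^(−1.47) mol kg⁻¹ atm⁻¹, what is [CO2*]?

[CO2*] = 19.3 μmol/kg

KH = 10^(−1.47) = 3.388×10^-2 mol kg⁻¹ atm⁻¹
[CO2*] = KH · pCO2 = 3.388×10^-2 × 569×10^-6 atm = 1.93×10^-5 mol/kg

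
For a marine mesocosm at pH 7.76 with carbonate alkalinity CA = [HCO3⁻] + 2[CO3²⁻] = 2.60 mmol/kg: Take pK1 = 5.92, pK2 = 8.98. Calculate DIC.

CA = [HCO3⁻] + 2[CO3²⁻] = (α₁ + 2α₂)·DIC
At pH 7.76: [H⁺]/K1 = 10^-1.84 = 0.014454, K2/[H⁺] = 10^-1.22 = 0.060256
α₁ = 1/(1 + 0.014454 + 0.060256) = 1/1.0747 = 0.9305; α₂ = α₁·K2/[H⁺] = 0.05607
α₁ + 2α₂ = 1.0426
DIC = CA / (α₁ + 2α₂) = 2.60 / 1.0426 = 2.49 mmol/kg

DIC = 2.49 mmol/kg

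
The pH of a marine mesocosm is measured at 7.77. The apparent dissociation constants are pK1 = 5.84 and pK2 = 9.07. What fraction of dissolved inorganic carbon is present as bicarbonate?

α₁ = 0.942

α₁ = 1 / (1 + [H⁺]/K1 + K2/[H⁺]) = 1 / (1 + 10^-1.93 + 10^-1.30)
   = 1 / (1 + 0.011749 + 0.050119) = 1/1.0619 = 0.9417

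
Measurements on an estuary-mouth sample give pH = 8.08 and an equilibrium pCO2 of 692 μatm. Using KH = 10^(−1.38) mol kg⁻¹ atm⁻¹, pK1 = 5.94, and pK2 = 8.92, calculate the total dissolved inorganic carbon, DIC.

[CO2*] = KH · pCO2 = 10^(−1.38) × 692×10^-6 = 2.885×10^-5 mol/kg
α₀ = 1/(1 + K1/[H⁺] + K1K2/[H⁺]²) = 1/(1 + 10^+2.14 + 10^+1.30) = 0.006290
DIC = [CO2*]/α₀ = 2.885×10^-5 / 0.006290 = 4.59 mmol/kg

DIC = 4.59 mmol/kg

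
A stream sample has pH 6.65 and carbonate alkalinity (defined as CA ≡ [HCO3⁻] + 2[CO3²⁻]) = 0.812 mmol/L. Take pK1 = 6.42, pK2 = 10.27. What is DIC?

DIC = 1.29 mmol/L

CA = [HCO3⁻] + 2[CO3²⁻] = (α₁ + 2α₂)·DIC
At pH 6.65: [H⁺]/K1 = 10^-0.23 = 0.58884, K2/[H⁺] = 10^-3.62 = 0.00023988
α₁ = 1/(1 + 0.58884 + 0.00023988) = 1/1.5891 = 0.6293; α₂ = α₁·K2/[H⁺] = 0.0001510
α₁ + 2α₂ = 0.6296
DIC = CA / (α₁ + 2α₂) = 0.812 / 0.6296 = 1.29 mmol/L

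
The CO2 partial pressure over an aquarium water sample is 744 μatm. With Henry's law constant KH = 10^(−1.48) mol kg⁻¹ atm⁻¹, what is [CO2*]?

KH = 10^(−1.48) = 3.311×10^-2 mol kg⁻¹ atm⁻¹
[CO2*] = KH · pCO2 = 3.311×10^-2 × 744×10^-6 atm = 2.46×10^-5 mol/kg

[CO2*] = 24.6 μmol/kg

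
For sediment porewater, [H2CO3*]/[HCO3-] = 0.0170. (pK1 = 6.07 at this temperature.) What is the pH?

From K1 = [H⁺][HCO3-]/[H2CO3*]:  pH = pK1 − log₁₀([H2CO3*]/[HCO3-])
log₁₀(0.0170) = -1.770
pH = 6.07 − (-1.770) = 7.84

pH = 7.84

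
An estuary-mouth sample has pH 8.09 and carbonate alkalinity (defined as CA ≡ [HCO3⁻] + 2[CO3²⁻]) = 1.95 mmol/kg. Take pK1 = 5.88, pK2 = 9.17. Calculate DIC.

DIC = 1.82 mmol/kg

CA = [HCO3⁻] + 2[CO3²⁻] = (α₁ + 2α₂)·DIC
At pH 8.09: [H⁺]/K1 = 10^-2.21 = 0.0061660, K2/[H⁺] = 10^-1.08 = 0.083176
α₁ = 1/(1 + 0.0061660 + 0.083176) = 1/1.0893 = 0.9180; α₂ = α₁·K2/[H⁺] = 0.07635
α₁ + 2α₂ = 1.0707
DIC = CA / (α₁ + 2α₂) = 1.95 / 1.0707 = 1.82 mmol/kg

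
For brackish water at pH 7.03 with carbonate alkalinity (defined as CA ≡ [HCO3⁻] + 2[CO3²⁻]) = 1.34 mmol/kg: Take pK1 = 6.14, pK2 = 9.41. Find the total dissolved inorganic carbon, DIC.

DIC = 1.51 mmol/kg

CA = [HCO3⁻] + 2[CO3²⁻] = (α₁ + 2α₂)·DIC
At pH 7.03: [H⁺]/K1 = 10^-0.89 = 0.12882, K2/[H⁺] = 10^-2.38 = 0.0041687
α₁ = 1/(1 + 0.12882 + 0.0041687) = 1/1.1330 = 0.8826; α₂ = α₁·K2/[H⁺] = 0.003679
α₁ + 2α₂ = 0.8900
DIC = CA / (α₁ + 2α₂) = 1.34 / 0.8900 = 1.51 mmol/kg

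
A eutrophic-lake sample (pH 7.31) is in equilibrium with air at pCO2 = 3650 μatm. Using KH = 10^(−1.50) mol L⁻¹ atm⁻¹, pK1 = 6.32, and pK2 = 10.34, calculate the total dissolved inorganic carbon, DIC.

[CO2*] = KH · pCO2 = 10^(−1.50) × 3650×10^-6 = 1.154×10^-4 mol/L
α₀ = 1/(1 + K1/[H⁺] + K1K2/[H⁺]²) = 1/(1 + 10^+0.99 + 10^-2.04) = 0.09275
DIC = [CO2*]/α₀ = 1.154×10^-4 / 0.09275 = 1.24 mmol/L

DIC = 1.24 mmol/L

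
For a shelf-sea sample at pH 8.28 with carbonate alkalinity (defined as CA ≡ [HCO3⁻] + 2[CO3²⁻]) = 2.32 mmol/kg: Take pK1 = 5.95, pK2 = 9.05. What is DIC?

CA = [HCO3⁻] + 2[CO3²⁻] = (α₁ + 2α₂)·DIC
At pH 8.28: [H⁺]/K1 = 10^-2.33 = 0.0046774, K2/[H⁺] = 10^-0.77 = 0.16982
α₁ = 1/(1 + 0.0046774 + 0.16982) = 1/1.1745 = 0.8514; α₂ = α₁·K2/[H⁺] = 0.1446
α₁ + 2α₂ = 1.1406
DIC = CA / (α₁ + 2α₂) = 2.32 / 1.1406 = 2.03 mmol/kg

DIC = 2.03 mmol/kg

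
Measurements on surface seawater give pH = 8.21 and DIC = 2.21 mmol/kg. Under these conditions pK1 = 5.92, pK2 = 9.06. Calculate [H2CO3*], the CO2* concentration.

[CO2*] = 9.89 μmol/kg

α₀ = 1 / (1 + K1/[H⁺] + K1K2/[H⁺]²) = 1 / (1 + 10^+2.29 + 10^+1.44)
   = 1 / (1 + 194.98 + 27.542) = 1/223.53 = 0.004474
[CO2*] = α₀ × DIC = 0.004474 × 2.21 = 0.00989 mmol/kg = 9.89 μmol/kg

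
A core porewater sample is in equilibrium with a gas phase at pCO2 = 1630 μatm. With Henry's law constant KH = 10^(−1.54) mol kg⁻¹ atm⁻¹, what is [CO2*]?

[CO2*] = 47.0 μmol/kg

KH = 10^(−1.54) = 2.884×10^-2 mol kg⁻¹ atm⁻¹
[CO2*] = KH · pCO2 = 2.884×10^-2 × 1630×10^-6 atm = 4.70×10^-5 mol/kg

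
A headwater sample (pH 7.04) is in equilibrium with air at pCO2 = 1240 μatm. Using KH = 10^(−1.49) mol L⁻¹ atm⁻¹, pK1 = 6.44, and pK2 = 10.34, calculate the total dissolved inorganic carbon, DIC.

[CO2*] = KH · pCO2 = 10^(−1.49) × 1240×10^-6 = 4.013×10^-5 mol/L
α₀ = 1/(1 + K1/[H⁺] + K1K2/[H⁺]²) = 1/(1 + 10^+0.60 + 10^-2.70) = 0.2007
DIC = [CO2*]/α₀ = 4.013×10^-5 / 0.2007 = 0.200 mmol/L

DIC = 0.200 mmol/L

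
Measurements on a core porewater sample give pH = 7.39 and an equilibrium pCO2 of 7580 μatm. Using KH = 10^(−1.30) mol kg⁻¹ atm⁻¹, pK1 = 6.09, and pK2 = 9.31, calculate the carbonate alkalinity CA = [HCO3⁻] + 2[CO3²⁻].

[CO2*] = KH · pCO2 = 10^(−1.30) × 7580×10^-6 = 3.799×10^-4 mol/kg
α₀ = 1/(1 + K1/[H⁺] + K1K2/[H⁺]²) = 1/(1 + 10^+1.30 + 10^-0.62) = 0.04719
DIC = [CO2*]/α₀ = 3.799×10^-4 / 0.04719 = 8.051 mmol/kg
CA = (α₁ + 2α₂)·DIC = (0.9415 + 2×0.01132) × 8.051 = 7.76 mmol/kg

CA = 7.76 mmol/kg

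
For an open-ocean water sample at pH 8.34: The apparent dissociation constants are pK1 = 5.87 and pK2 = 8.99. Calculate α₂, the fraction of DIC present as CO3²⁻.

α₂ = 1 / (1 + [H⁺]/K2 + [H⁺]²/(K1K2)) = 1 / (1 + 10^+0.65 + 10^-1.82)
   = 1 / (1 + 4.4668 + 0.015136) = 1/5.4820 = 0.1824

α₂ = 0.182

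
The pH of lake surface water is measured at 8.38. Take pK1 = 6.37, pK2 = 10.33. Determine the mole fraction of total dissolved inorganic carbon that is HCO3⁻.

α₁ = 0.979

α₁ = 1 / (1 + [H⁺]/K1 + K2/[H⁺]) = 1 / (1 + 10^-2.01 + 10^-1.95)
   = 1 / (1 + 0.0097724 + 0.011220) = 1/1.0210 = 0.9794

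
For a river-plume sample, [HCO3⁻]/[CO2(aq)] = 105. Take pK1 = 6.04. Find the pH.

pH = 8.06

From K1 = [H⁺][HCO3⁻]/[CO2(aq)]:  pH = pK1 + log₁₀([HCO3⁻]/[CO2(aq)])
log₁₀(105) = +2.021
pH = 6.04 + (+2.021) = 8.06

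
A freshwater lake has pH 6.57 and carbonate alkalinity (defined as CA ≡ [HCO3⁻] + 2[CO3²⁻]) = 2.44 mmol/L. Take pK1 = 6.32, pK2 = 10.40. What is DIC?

CA = [HCO3⁻] + 2[CO3²⁻] = (α₁ + 2α₂)·DIC
At pH 6.57: [H⁺]/K1 = 10^-0.25 = 0.56234, K2/[H⁺] = 10^-3.83 = 0.00014791
α₁ = 1/(1 + 0.56234 + 0.00014791) = 1/1.5625 = 0.6400; α₂ = α₁·K2/[H⁺] = 9.466×10^-5
α₁ + 2α₂ = 0.6402
DIC = CA / (α₁ + 2α₂) = 2.44 / 0.6402 = 3.81 mmol/L

DIC = 3.81 mmol/L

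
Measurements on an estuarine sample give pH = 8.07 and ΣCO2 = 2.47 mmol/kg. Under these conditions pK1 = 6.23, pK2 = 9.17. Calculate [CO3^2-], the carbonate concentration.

α₂ = 1 / (1 + [H⁺]/K2 + [H⁺]²/(K1K2)) = 1 / (1 + 10^+1.10 + 10^-0.74)
   = 1 / (1 + 12.589 + 0.18197) = 1/13.771 = 0.07262
[CO3²⁻] = α₂ × DIC = 0.07262 × 2.47 = 0.179 mmol/kg

[CO3²⁻] = 0.179 mmol/kg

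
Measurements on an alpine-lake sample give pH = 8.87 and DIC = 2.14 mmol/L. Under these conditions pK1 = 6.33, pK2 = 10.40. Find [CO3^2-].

[CO3²⁻] = 0.0612 mmol/L

α₂ = 1 / (1 + [H⁺]/K2 + [H⁺]²/(K1K2)) = 1 / (1 + 10^+1.53 + 10^-1.01)
   = 1 / (1 + 33.884 + 0.097724) = 1/34.982 = 0.02859
[CO3²⁻] = α₂ × DIC = 0.02859 × 2.14 = 0.0612 mmol/L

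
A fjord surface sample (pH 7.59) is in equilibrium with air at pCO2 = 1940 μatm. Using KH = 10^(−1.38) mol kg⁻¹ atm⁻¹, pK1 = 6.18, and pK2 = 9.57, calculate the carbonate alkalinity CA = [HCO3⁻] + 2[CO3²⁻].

[CO2*] = KH · pCO2 = 10^(−1.38) × 1940×10^-6 = 8.087×10^-5 mol/kg
α₀ = 1/(1 + K1/[H⁺] + K1K2/[H⁺]²) = 1/(1 + 10^+1.41 + 10^-0.57) = 0.03707
DIC = [CO2*]/α₀ = 8.087×10^-5 / 0.03707 = 2.181 mmol/kg
CA = (α₁ + 2α₂)·DIC = (0.9529 + 2×0.009979) × 2.181 = 2.12 mmol/kg

CA = 2.12 mmol/kg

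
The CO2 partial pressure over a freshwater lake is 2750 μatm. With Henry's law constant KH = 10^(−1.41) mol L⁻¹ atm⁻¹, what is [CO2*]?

[CO2*] = 107 μmol/L

KH = 10^(−1.41) = 3.890×10^-2 mol L⁻¹ atm⁻¹
[CO2*] = KH · pCO2 = 3.890×10^-2 × 2750×10^-6 atm = 1.07×10^-4 mol/L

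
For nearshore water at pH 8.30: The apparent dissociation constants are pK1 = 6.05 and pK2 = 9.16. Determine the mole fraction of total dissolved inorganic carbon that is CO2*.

α₀ = 0.00492

α₀ = 1 / (1 + K1/[H⁺] + K1K2/[H⁺]²) = 1 / (1 + 10^+2.25 + 10^+1.39)
   = 1 / (1 + 177.83 + 24.547) = 1/203.38 = 0.004917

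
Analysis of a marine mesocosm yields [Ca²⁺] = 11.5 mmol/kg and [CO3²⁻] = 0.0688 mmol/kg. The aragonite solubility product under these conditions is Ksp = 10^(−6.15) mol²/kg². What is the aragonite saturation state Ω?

Ω = 1.12

Ksp = 10^(−6.15) = 7.079×10^-7
Ω = [Ca²⁺][CO3²⁻]/Ksp = (11.5×10^-3)(0.0688×10^-3) / 7.079×10^-7 = 1.12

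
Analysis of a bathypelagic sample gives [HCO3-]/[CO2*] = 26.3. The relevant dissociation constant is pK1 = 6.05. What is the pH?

pH = 7.47

From K1 = [H⁺][HCO3-]/[CO2*]:  pH = pK1 + log₁₀([HCO3-]/[CO2*])
log₁₀(26.3) = +1.420
pH = 6.05 + (+1.420) = 7.47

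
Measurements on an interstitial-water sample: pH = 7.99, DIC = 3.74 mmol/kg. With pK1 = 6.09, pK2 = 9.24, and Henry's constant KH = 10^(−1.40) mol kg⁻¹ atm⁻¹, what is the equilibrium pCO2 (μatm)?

pCO2 = 1110 μatm

α₀ = 1 / (1 + K1/[H⁺] + K1K2/[H⁺]²) = 1 / (1 + 10^+1.90 + 10^+0.65)
   = 1 / (1 + 79.433 + 4.4668) = 1/84.900 = 0.01178
[CO2*] = α₀ × DIC = 0.01178 × 3.74 = 0.04405 mmol/kg
pCO2 = [CO2*]/KH = 4.405×10^-5 / 3.981×10^-2 = 1110 μatm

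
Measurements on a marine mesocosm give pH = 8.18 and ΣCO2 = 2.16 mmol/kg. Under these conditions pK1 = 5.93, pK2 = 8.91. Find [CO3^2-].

α₂ = 1 / (1 + [H⁺]/K2 + [H⁺]²/(K1K2)) = 1 / (1 + 10^+0.73 + 10^-1.52)
   = 1 / (1 + 5.3703 + 0.030200) = 1/6.4005 = 0.1562
[CO3²⁻] = α₂ × DIC = 0.1562 × 2.16 = 0.337 mmol/kg

[CO3²⁻] = 0.337 mmol/kg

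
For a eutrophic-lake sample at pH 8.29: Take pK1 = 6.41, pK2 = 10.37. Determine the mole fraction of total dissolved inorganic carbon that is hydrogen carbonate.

α₁ = 1 / (1 + [H⁺]/K1 + K2/[H⁺]) = 1 / (1 + 10^-1.88 + 10^-2.08)
   = 1 / (1 + 0.013183 + 0.0083176) = 1/1.0215 = 0.9790

α₁ = 0.979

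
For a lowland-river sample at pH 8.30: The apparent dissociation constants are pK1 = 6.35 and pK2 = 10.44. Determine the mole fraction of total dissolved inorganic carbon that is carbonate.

α₂ = 0.00711

α₂ = 1 / (1 + [H⁺]/K2 + [H⁺]²/(K1K2)) = 1 / (1 + 10^+2.14 + 10^+0.19)
   = 1 / (1 + 138.04 + 1.5488) = 1/140.59 = 0.007113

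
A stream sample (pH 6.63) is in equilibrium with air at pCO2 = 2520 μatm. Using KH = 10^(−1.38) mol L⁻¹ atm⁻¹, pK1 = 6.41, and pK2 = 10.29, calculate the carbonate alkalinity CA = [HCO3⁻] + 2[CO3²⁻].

[CO2*] = KH · pCO2 = 10^(−1.38) × 2520×10^-6 = 1.051×10^-4 mol/L
α₀ = 1/(1 + K1/[H⁺] + K1K2/[H⁺]²) = 1/(1 + 10^+0.22 + 10^-3.44) = 0.3759
DIC = [CO2*]/α₀ = 1.051×10^-4 / 0.3759 = 0.2794 mmol/L
CA = (α₁ + 2α₂)·DIC = (0.6239 + 2×0.0001365) × 0.2794 = 0.174 mmol/L

CA = 0.174 mmol/L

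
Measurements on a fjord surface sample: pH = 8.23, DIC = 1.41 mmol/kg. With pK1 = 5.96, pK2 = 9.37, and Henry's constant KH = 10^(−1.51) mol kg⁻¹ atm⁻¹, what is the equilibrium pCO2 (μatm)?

pCO2 = 227 μatm

α₀ = 1 / (1 + K1/[H⁺] + K1K2/[H⁺]²) = 1 / (1 + 10^+2.27 + 10^+1.13)
   = 1 / (1 + 186.21 + 13.490) = 1/200.70 = 0.004983
[CO2*] = α₀ × DIC = 0.004983 × 1.41 = 0.007025 mmol/kg = 7.025 μmol/kg
pCO2 = [CO2*]/KH = 7.025×10^-6 / 3.090×10^-2 = 227 μatm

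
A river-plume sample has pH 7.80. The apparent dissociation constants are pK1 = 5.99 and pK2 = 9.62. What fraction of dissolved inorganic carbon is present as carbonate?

α₂ = 1 / (1 + [H⁺]/K2 + [H⁺]²/(K1K2)) = 1 / (1 + 10^+1.82 + 10^+0.01)
   = 1 / (1 + 66.069 + 1.0233) = 1/68.093 = 0.01469

α₂ = 0.0147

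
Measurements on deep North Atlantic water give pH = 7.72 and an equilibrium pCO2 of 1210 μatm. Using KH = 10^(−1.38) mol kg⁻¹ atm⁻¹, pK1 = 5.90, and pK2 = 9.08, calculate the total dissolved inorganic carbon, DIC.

[CO2*] = KH · pCO2 = 10^(−1.38) × 1210×10^-6 = 5.044×10^-5 mol/kg
α₀ = 1/(1 + K1/[H⁺] + K1K2/[H⁺]²) = 1/(1 + 10^+1.82 + 10^+0.46) = 0.01430
DIC = [CO2*]/α₀ = 5.044×10^-5 / 0.01430 = 3.53 mmol/kg

DIC = 3.53 mmol/kg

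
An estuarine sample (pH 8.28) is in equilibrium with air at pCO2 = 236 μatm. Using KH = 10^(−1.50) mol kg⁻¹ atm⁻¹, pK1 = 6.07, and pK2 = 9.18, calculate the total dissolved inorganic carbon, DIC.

DIC = 1.37 mmol/kg

[CO2*] = KH · pCO2 = 10^(−1.50) × 236×10^-6 = 7.463×10^-6 mol/kg
α₀ = 1/(1 + K1/[H⁺] + K1K2/[H⁺]²) = 1/(1 + 10^+2.21 + 10^+1.31) = 0.005447
DIC = [CO2*]/α₀ = 7.463×10^-6 / 0.005447 = 1.37 mmol/kg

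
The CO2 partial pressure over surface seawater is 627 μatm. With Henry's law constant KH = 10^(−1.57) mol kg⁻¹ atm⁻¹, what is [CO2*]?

[CO2*] = 16.9 μmol/kg

KH = 10^(−1.57) = 2.692×10^-2 mol kg⁻¹ atm⁻¹
[CO2*] = KH · pCO2 = 2.692×10^-2 × 627×10^-6 atm = 1.69×10^-5 mol/kg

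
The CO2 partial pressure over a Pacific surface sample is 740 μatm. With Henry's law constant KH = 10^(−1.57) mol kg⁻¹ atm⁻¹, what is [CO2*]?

[CO2*] = 19.9 μmol/kg

KH = 10^(−1.57) = 2.692×10^-2 mol kg⁻¹ atm⁻¹
[CO2*] = KH · pCO2 = 2.692×10^-2 × 740×10^-6 atm = 1.99×10^-5 mol/kg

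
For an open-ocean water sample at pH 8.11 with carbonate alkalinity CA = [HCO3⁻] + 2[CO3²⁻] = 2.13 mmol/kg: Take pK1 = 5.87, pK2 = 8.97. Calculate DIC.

CA = [HCO3⁻] + 2[CO3²⁻] = (α₁ + 2α₂)·DIC
At pH 8.11: [H⁺]/K1 = 10^-2.24 = 0.0057544, K2/[H⁺] = 10^-0.86 = 0.13804
α₁ = 1/(1 + 0.0057544 + 0.13804) = 1/1.1438 = 0.8743; α₂ = α₁·K2/[H⁺] = 0.1207
α₁ + 2α₂ = 1.1157
DIC = CA / (α₁ + 2α₂) = 2.13 / 1.1157 = 1.91 mmol/kg

DIC = 1.91 mmol/kg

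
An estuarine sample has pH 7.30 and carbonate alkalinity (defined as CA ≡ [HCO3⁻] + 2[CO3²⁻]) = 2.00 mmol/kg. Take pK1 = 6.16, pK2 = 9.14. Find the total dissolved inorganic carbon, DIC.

DIC = 2.11 mmol/kg

CA = [HCO3⁻] + 2[CO3²⁻] = (α₁ + 2α₂)·DIC
At pH 7.30: [H⁺]/K1 = 10^-1.14 = 0.072444, K2/[H⁺] = 10^-1.84 = 0.014454
α₁ = 1/(1 + 0.072444 + 0.014454) = 1/1.0869 = 0.9200; α₂ = α₁·K2/[H⁺] = 0.01330
α₁ + 2α₂ = 0.9466
DIC = CA / (α₁ + 2α₂) = 2.00 / 0.9466 = 2.11 mmol/kg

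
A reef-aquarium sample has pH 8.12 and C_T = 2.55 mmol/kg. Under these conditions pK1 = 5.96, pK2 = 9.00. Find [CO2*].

[CO2*] = 15.5 μmol/kg

α₀ = 1 / (1 + K1/[H⁺] + K1K2/[H⁺]²) = 1 / (1 + 10^+2.16 + 10^+1.28)
   = 1 / (1 + 144.54 + 19.055) = 1/164.60 = 0.006075
[CO2*] = α₀ × DIC = 0.006075 × 2.55 = 0.0155 mmol/kg = 15.5 μmol/kg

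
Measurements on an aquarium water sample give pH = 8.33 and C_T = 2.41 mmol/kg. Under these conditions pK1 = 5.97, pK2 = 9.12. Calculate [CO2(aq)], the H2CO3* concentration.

α₀ = 1 / (1 + K1/[H⁺] + K1K2/[H⁺]²) = 1 / (1 + 10^+2.36 + 10^+1.57)
   = 1 / (1 + 229.09 + 37.154) = 1/267.24 = 0.003742
[CO2*] = α₀ × DIC = 0.003742 × 2.41 = 0.00902 mmol/kg = 9.02 μmol/kg

[CO2*] = 9.02 μmol/kg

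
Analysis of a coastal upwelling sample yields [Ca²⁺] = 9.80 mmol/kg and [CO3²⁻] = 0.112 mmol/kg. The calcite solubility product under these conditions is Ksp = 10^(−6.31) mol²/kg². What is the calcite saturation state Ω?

Ksp = 10^(−6.31) = 4.898×10^-7
Ω = [Ca²⁺][CO3²⁻]/Ksp = (9.80×10^-3)(0.112×10^-3) / 4.898×10^-7 = 2.24

Ω = 2.24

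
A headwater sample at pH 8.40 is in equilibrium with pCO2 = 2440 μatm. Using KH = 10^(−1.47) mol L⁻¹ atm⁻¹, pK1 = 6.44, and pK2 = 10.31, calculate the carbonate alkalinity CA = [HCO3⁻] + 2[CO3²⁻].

CA = 7.73 mmol/L

[CO2*] = KH · pCO2 = 10^(−1.47) × 2440×10^-6 = 8.268×10^-5 mol/L
α₀ = 1/(1 + K1/[H⁺] + K1K2/[H⁺]²) = 1/(1 + 10^+1.96 + 10^+0.05) = 0.01072
DIC = [CO2*]/α₀ = 8.268×10^-5 / 0.01072 = 7.716 mmol/L
CA = (α₁ + 2α₂)·DIC = (0.9773 + 2×0.01202) × 7.716 = 7.73 mmol/L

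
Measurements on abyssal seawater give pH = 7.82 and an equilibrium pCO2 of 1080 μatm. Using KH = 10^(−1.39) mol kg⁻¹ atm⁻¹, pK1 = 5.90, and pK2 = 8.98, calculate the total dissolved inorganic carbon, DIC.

DIC = 3.96 mmol/kg

[CO2*] = KH · pCO2 = 10^(−1.39) × 1080×10^-6 = 4.400×10^-5 mol/kg
α₀ = 1/(1 + K1/[H⁺] + K1K2/[H⁺]²) = 1/(1 + 10^+1.92 + 10^+0.76) = 0.01112
DIC = [CO2*]/α₀ = 4.400×10^-5 / 0.01112 = 3.96 mmol/kg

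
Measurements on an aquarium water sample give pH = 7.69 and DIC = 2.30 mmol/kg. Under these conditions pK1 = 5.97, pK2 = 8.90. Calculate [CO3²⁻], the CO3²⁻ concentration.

α₂ = 1 / (1 + [H⁺]/K2 + [H⁺]²/(K1K2)) = 1 / (1 + 10^+1.21 + 10^-0.51)
   = 1 / (1 + 16.218 + 0.30903) = 1/17.527 = 0.05705
[CO3²⁻] = α₂ × DIC = 0.05705 × 2.30 = 0.131 mmol/kg

[CO3²⁻] = 0.131 mmol/kg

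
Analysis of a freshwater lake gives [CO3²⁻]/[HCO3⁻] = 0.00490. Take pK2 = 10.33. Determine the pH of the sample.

pH = 8.02

From K2 = [H⁺][CO3²⁻]/[HCO3⁻]:  pH = pK2 + log₁₀([CO3²⁻]/[HCO3⁻])
log₁₀(0.00490) = -2.310
pH = 10.33 + (-2.310) = 8.02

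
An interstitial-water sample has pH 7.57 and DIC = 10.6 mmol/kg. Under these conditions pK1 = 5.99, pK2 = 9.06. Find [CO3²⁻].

[CO3²⁻] = 0.324 mmol/kg

α₂ = 1 / (1 + [H⁺]/K2 + [H⁺]²/(K1K2)) = 1 / (1 + 10^+1.49 + 10^-0.09)
   = 1 / (1 + 30.903 + 0.81283) = 1/32.716 = 0.03057
[CO3²⁻] = α₂ × DIC = 0.03057 × 10.6 = 0.324 mmol/kg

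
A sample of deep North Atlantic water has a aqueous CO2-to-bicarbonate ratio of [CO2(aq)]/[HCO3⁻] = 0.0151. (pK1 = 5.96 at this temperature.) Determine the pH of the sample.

pH = 7.78

From K1 = [H⁺][HCO3⁻]/[CO2(aq)]:  pH = pK1 − log₁₀([CO2(aq)]/[HCO3⁻])
log₁₀(0.0151) = -1.821
pH = 5.96 − (-1.821) = 7.78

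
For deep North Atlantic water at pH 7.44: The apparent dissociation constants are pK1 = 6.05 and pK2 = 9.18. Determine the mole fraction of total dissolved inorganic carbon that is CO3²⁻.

α₂ = 1 / (1 + [H⁺]/K2 + [H⁺]²/(K1K2)) = 1 / (1 + 10^+1.74 + 10^+0.35)
   = 1 / (1 + 54.954 + 2.2387) = 1/58.193 = 0.01718

α₂ = 0.0172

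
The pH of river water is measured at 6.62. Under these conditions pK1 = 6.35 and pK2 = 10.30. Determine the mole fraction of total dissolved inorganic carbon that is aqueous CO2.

α₀ = 1 / (1 + K1/[H⁺] + K1K2/[H⁺]²) = 1 / (1 + 10^+0.27 + 10^-3.41)
   = 1 / (1 + 1.8621 + 0.00038905) = 1/2.8625 = 0.3493

α₀ = 0.349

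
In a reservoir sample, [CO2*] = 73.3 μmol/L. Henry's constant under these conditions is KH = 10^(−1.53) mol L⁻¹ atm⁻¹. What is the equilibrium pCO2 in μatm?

KH = 10^(−1.53) = 2.951×10^-2 mol L⁻¹ atm⁻¹
pCO2 = [CO2*]/KH = 73.3×10^-6 / 2.951×10^-2 = 2.48×10^-3 atm = 2480 μatm

pCO2 = 2480 μatm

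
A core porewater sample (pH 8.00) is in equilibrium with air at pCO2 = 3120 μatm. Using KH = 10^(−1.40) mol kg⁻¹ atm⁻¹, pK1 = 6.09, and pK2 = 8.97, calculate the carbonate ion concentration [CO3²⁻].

[CO3²⁻] = 1.08 mmol/kg

[CO2*] = KH · pCO2 = 10^(−1.40) × 3120×10^-6 = 1.242×10^-4 mol/kg
α₀ = 1/(1 + K1/[H⁺] + K1K2/[H⁺]²) = 1/(1 + 10^+1.91 + 10^+0.94) = 0.01099
DIC = [CO2*]/α₀ = 1.242×10^-4 / 0.01099 = 11.30 mmol/kg
[CO3²⁻] = α₂·DIC; α₂ = 0.09572, so [CO3²⁻] = 0.09572 × 11.30 = 1.08 mmol/kg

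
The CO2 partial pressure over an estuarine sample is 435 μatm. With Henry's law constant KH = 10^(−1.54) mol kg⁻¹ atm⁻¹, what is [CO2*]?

KH = 10^(−1.54) = 2.884×10^-2 mol kg⁻¹ atm⁻¹
[CO2*] = KH · pCO2 = 2.884×10^-2 × 435×10^-6 atm = 1.25×10^-5 mol/kg

[CO2*] = 12.5 μmol/kg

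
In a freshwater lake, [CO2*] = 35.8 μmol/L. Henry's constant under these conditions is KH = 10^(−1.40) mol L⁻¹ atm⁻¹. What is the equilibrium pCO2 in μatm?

KH = 10^(−1.40) = 3.981×10^-2 mol L⁻¹ atm⁻¹
pCO2 = [CO2*]/KH = 35.8×10^-6 / 3.981×10^-2 = 8.99×10^-4 atm = 899 μatm

pCO2 = 899 μatm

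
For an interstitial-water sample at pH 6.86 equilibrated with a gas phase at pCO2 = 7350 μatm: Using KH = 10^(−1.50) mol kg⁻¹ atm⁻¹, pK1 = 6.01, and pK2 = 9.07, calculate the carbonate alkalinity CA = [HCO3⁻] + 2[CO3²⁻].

CA = 1.67 mmol/kg

[CO2*] = KH · pCO2 = 10^(−1.50) × 7350×10^-6 = 2.324×10^-4 mol/kg
α₀ = 1/(1 + K1/[H⁺] + K1K2/[H⁺]²) = 1/(1 + 10^+0.85 + 10^-1.36) = 0.1231
DIC = [CO2*]/α₀ = 2.324×10^-4 / 0.1231 = 1.888 mmol/kg
CA = (α₁ + 2α₂)·DIC = (0.8715 + 2×0.005374) × 1.888 = 1.67 mmol/kg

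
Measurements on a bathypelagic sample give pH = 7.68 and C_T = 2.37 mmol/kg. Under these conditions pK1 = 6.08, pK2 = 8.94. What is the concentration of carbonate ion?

[CO3²⁻] = 0.121 mmol/kg

α₂ = 1 / (1 + [H⁺]/K2 + [H⁺]²/(K1K2)) = 1 / (1 + 10^+1.26 + 10^-0.34)
   = 1 / (1 + 18.197 + 0.45709) = 1/19.654 = 0.05088
[CO3²⁻] = α₂ × DIC = 0.05088 × 2.37 = 0.121 mmol/kg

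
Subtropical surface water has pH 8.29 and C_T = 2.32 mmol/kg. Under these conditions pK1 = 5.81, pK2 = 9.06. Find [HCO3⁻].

[HCO3⁻] = 1.98 mmol/kg

α₁ = 1 / (1 + [H⁺]/K1 + K2/[H⁺]) = 1 / (1 + 10^-2.48 + 10^-0.77)
   = 1 / (1 + 0.0033113 + 0.16982) = 1/1.1731 = 0.8524
[HCO3⁻] = α₁ × DIC = 0.8524 × 2.32 = 1.98 mmol/kg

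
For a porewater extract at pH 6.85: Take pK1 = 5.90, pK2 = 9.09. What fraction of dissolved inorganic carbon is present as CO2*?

α₀ = 1 / (1 + K1/[H⁺] + K1K2/[H⁺]²) = 1 / (1 + 10^+0.95 + 10^-1.29)
   = 1 / (1 + 8.9125 + 0.051286) = 1/9.9638 = 0.1004

α₀ = 0.100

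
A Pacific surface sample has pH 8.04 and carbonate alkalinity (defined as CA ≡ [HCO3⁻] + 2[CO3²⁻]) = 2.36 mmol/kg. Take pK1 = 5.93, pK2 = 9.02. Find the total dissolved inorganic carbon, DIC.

CA = [HCO3⁻] + 2[CO3²⁻] = (α₁ + 2α₂)·DIC
At pH 8.04: [H⁺]/K1 = 10^-2.11 = 0.0077625, K2/[H⁺] = 10^-0.98 = 0.10471
α₁ = 1/(1 + 0.0077625 + 0.10471) = 1/1.1125 = 0.8989; α₂ = α₁·K2/[H⁺] = 0.09413
α₁ + 2α₂ = 1.0871
DIC = CA / (α₁ + 2α₂) = 2.36 / 1.0871 = 2.17 mmol/kg

DIC = 2.17 mmol/kg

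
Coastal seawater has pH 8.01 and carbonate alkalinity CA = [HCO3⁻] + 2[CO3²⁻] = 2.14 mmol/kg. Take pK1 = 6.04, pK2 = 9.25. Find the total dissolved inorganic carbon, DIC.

CA = [HCO3⁻] + 2[CO3²⁻] = (α₁ + 2α₂)·DIC
At pH 8.01: [H⁺]/K1 = 10^-1.97 = 0.010715, K2/[H⁺] = 10^-1.24 = 0.057544
α₁ = 1/(1 + 0.010715 + 0.057544) = 1/1.0683 = 0.9361; α₂ = α₁·K2/[H⁺] = 0.05387
α₁ + 2α₂ = 1.0438
DIC = CA / (α₁ + 2α₂) = 2.14 / 1.0438 = 2.05 mmol/kg

DIC = 2.05 mmol/kg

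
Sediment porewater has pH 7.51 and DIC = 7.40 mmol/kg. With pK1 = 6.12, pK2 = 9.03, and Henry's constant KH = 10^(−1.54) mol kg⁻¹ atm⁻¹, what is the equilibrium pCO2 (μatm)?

α₀ = 1 / (1 + K1/[H⁺] + K1K2/[H⁺]²) = 1 / (1 + 10^+1.39 + 10^-0.13)
   = 1 / (1 + 24.547 + 0.74131) = 1/26.288 = 0.03804
[CO2*] = α₀ × DIC = 0.03804 × 7.40 = 0.2815 mmol/kg
pCO2 = [CO2*]/KH = 2.815×10^-4 / 2.884×10^-2 = 9760 μatm

pCO2 = 9760 μatm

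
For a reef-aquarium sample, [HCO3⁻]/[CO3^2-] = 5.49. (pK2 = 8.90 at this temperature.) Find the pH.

From K2 = [H⁺][CO3^2-]/[HCO3⁻]:  pH = pK2 − log₁₀([HCO3⁻]/[CO3^2-])
log₁₀(5.49) = +0.740
pH = 8.90 − (+0.740) = 8.16

pH = 8.16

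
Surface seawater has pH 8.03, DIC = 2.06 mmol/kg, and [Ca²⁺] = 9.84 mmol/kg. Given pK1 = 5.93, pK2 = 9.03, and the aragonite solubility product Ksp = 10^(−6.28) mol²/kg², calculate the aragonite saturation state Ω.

α₂ = 1 / (1 + [H⁺]/K2 + [H⁺]²/(K1K2)) = 1 / (1 + 10^+1.00 + 10^-1.10)
   = 1 / (1 + 10.000 + 0.079433) = 1/11.079 = 0.09026
[CO3²⁻] = α₂ × DIC = 0.09026 × 2.06 = 0.1859 mmol/kg
Ksp = 10^(−6.28) = 5.248×10^-7
Ω = [Ca²⁺][CO3²⁻]/Ksp = (9.84×10^-3)(1.859×10^-4) / 5.248×10^-7 = 3.49

Ω = 3.49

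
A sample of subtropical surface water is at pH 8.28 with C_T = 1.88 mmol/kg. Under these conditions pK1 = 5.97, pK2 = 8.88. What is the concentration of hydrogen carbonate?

α₁ = 1 / (1 + [H⁺]/K1 + K2/[H⁺]) = 1 / (1 + 10^-2.31 + 10^-0.60)
   = 1 / (1 + 0.0048978 + 0.25119) = 1/1.2561 = 0.7961
[HCO3⁻] = α₁ × DIC = 0.7961 × 1.88 = 1.50 mmol/kg

[HCO3⁻] = 1.50 mmol/kg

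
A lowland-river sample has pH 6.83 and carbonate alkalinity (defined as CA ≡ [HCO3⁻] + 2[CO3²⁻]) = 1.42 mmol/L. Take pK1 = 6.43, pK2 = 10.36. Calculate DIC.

DIC = 1.98 mmol/L

CA = [HCO3⁻] + 2[CO3²⁻] = (α₁ + 2α₂)·DIC
At pH 6.83: [H⁺]/K1 = 10^-0.40 = 0.39811, K2/[H⁺] = 10^-3.53 = 0.00029512
α₁ = 1/(1 + 0.39811 + 0.00029512) = 1/1.3984 = 0.7151; α₂ = α₁·K2/[H⁺] = 0.0002110
α₁ + 2α₂ = 0.7155
DIC = CA / (α₁ + 2α₂) = 1.42 / 0.7155 = 1.98 mmol/L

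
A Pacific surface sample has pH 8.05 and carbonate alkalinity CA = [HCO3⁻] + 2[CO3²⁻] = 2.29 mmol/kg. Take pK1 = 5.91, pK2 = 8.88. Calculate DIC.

CA = [HCO3⁻] + 2[CO3²⁻] = (α₁ + 2α₂)·DIC
At pH 8.05: [H⁺]/K1 = 10^-2.14 = 0.0072444, K2/[H⁺] = 10^-0.83 = 0.14791
α₁ = 1/(1 + 0.0072444 + 0.14791) = 1/1.1552 = 0.8657; α₂ = α₁·K2/[H⁺] = 0.1280
α₁ + 2α₂ = 1.1218
DIC = CA / (α₁ + 2α₂) = 2.29 / 1.1218 = 2.04 mmol/kg

DIC = 2.04 mmol/kg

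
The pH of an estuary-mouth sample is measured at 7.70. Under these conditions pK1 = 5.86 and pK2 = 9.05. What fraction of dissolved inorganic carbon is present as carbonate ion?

α₂ = 1 / (1 + [H⁺]/K2 + [H⁺]²/(K1K2)) = 1 / (1 + 10^+1.35 + 10^-0.49)
   = 1 / (1 + 22.387 + 0.32359) = 1/23.711 = 0.04217

α₂ = 0.0422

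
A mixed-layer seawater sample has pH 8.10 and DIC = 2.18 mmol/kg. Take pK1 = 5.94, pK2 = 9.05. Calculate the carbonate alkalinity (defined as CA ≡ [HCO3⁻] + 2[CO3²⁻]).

CA = [HCO3⁻] + 2[CO3²⁻] = (α₁ + 2α₂)·DIC
At pH 8.10: [H⁺]/K1 = 10^-2.16 = 0.0069183, K2/[H⁺] = 10^-0.95 = 0.11220
α₁ = 1/(1 + 0.0069183 + 0.11220) = 1/1.1191 = 0.8936; α₂ = α₁·K2/[H⁺] = 0.1003
α₁ + 2α₂ = 1.0941
CA = 1.0941 × 2.18 = 2.39 mmol/kg

CA = 2.39 mmol/kg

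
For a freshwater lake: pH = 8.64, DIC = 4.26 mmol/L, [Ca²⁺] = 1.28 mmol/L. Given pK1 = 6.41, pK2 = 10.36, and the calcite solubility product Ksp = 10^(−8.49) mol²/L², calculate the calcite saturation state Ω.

α₂ = 1 / (1 + [H⁺]/K2 + [H⁺]²/(K1K2)) = 1 / (1 + 10^+1.72 + 10^-0.51)
   = 1 / (1 + 52.481 + 0.30903) = 1/53.790 = 0.01859
[CO3²⁻] = α₂ × DIC = 0.01859 × 4.26 = 0.07920 mmol/L
Ksp = 10^(−8.49) = 3.236×10^-9
Ω = [Ca²⁺][CO3²⁻]/Ksp = (1.28×10^-3)(7.920×10^-5) / 3.236×10^-9 = 31.3

Ω = 31.3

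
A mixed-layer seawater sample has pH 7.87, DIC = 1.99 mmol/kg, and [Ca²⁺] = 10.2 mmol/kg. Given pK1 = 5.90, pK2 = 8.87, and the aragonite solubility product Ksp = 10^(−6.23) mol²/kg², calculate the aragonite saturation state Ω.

α₂ = 1 / (1 + [H⁺]/K2 + [H⁺]²/(K1K2)) = 1 / (1 + 10^+1.00 + 10^-0.97)
   = 1 / (1 + 10.000 + 0.10715) = 1/11.107 = 0.09003
[CO3²⁻] = α₂ × DIC = 0.09003 × 1.99 = 0.1792 mmol/kg
Ksp = 10^(−6.23) = 5.888×10^-7
Ω = [Ca²⁺][CO3²⁻]/Ksp = (10.2×10^-3)(1.792×10^-4) / 5.888×10^-7 = 3.10

Ω = 3.10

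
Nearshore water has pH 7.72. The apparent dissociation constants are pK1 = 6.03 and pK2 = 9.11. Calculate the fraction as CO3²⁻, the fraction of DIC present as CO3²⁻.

α₂ = 1 / (1 + [H⁺]/K2 + [H⁺]²/(K1K2)) = 1 / (1 + 10^+1.39 + 10^-0.30)
   = 1 / (1 + 24.547 + 0.50119) = 1/26.048 = 0.03839

α₂ = 0.0384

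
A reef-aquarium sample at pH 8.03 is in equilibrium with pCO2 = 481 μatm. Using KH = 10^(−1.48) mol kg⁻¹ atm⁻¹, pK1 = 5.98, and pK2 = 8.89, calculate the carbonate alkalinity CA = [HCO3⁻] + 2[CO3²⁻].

CA = 2.28 mmol/kg

[CO2*] = KH · pCO2 = 10^(−1.48) × 481×10^-6 = 1.593×10^-5 mol/kg
α₀ = 1/(1 + K1/[H⁺] + K1K2/[H⁺]²) = 1/(1 + 10^+2.05 + 10^+1.19) = 0.007771
DIC = [CO2*]/α₀ = 1.593×10^-5 / 0.007771 = 2.050 mmol/kg
CA = (α₁ + 2α₂)·DIC = (0.8719 + 2×0.1204) × 2.050 = 2.28 mmol/kg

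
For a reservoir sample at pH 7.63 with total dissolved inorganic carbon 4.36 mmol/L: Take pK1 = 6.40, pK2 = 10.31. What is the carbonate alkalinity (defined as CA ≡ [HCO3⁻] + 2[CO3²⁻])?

CA = [HCO3⁻] + 2[CO3²⁻] = (α₁ + 2α₂)·DIC
At pH 7.63: [H⁺]/K1 = 10^-1.23 = 0.058884, K2/[H⁺] = 10^-2.68 = 0.0020893
α₁ = 1/(1 + 0.058884 + 0.0020893) = 1/1.0610 = 0.9425; α₂ = α₁·K2/[H⁺] = 0.001969
α₁ + 2α₂ = 0.9465
CA = 0.9465 × 4.36 = 4.13 mmol/L

CA = 4.13 mmol/L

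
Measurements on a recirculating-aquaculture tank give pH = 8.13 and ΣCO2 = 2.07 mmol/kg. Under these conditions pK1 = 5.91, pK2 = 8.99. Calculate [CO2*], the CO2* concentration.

[CO2*] = 10.9 μmol/kg

α₀ = 1 / (1 + K1/[H⁺] + K1K2/[H⁺]²) = 1 / (1 + 10^+2.22 + 10^+1.36)
   = 1 / (1 + 165.96 + 22.909) = 1/189.87 = 0.005267
[CO2*] = α₀ × DIC = 0.005267 × 2.07 = 0.0109 mmol/kg = 10.9 μmol/kg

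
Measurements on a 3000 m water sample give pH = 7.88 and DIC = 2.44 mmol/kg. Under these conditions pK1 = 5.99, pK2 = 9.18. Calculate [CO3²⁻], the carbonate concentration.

α₂ = 1 / (1 + [H⁺]/K2 + [H⁺]²/(K1K2)) = 1 / (1 + 10^+1.30 + 10^-0.59)
   = 1 / (1 + 19.953 + 0.25704) = 1/21.210 = 0.04715
[CO3²⁻] = α₂ × DIC = 0.04715 × 2.44 = 0.115 mmol/kg

[CO3²⁻] = 0.115 mmol/kg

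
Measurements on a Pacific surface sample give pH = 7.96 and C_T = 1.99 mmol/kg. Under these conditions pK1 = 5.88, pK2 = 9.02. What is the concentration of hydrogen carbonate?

[HCO3⁻] = 1.82 mmol/kg

α₁ = 1 / (1 + [H⁺]/K1 + K2/[H⁺]) = 1 / (1 + 10^-2.08 + 10^-1.06)
   = 1 / (1 + 0.0083176 + 0.087096) = 1/1.0954 = 0.9129
[HCO3⁻] = α₁ × DIC = 0.9129 × 1.99 = 1.82 mmol/kg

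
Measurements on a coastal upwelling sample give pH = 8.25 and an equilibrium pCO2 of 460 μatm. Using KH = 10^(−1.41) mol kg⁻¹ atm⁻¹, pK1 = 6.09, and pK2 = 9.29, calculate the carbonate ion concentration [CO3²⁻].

[CO2*] = KH · pCO2 = 10^(−1.41) × 460×10^-6 = 1.790×10^-5 mol/kg
α₀ = 1/(1 + K1/[H⁺] + K1K2/[H⁺]²) = 1/(1 + 10^+2.16 + 10^+1.12) = 0.006300
DIC = [CO2*]/α₀ = 1.790×10^-5 / 0.006300 = 2.841 mmol/kg
[CO3²⁻] = α₂·DIC; α₂ = 0.08305, so [CO3²⁻] = 0.08305 × 2.841 = 0.236 mmol/kg

[CO3²⁻] = 0.236 mmol/kg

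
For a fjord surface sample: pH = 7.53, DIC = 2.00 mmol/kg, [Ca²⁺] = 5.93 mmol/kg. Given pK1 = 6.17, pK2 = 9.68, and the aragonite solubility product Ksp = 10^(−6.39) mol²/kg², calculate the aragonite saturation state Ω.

α₂ = 1 / (1 + [H⁺]/K2 + [H⁺]²/(K1K2)) = 1 / (1 + 10^+2.15 + 10^+0.79)
   = 1 / (1 + 141.25 + 6.1660) = 1/148.42 = 0.006738
[CO3²⁻] = α₂ × DIC = 0.006738 × 2.00 = 0.01348 mmol/kg = 13.48 μmol/kg
Ksp = 10^(−6.39) = 4.074×10^-7
Ω = [Ca²⁺][CO3²⁻]/Ksp = (5.93×10^-3)(1.348×10^-5) / 4.074×10^-7 = 0.196

Ω = 0.196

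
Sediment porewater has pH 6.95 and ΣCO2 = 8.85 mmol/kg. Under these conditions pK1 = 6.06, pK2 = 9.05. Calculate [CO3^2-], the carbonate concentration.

α₂ = 1 / (1 + [H⁺]/K2 + [H⁺]²/(K1K2)) = 1 / (1 + 10^+2.10 + 10^+1.21)
   = 1 / (1 + 125.89 + 16.218) = 1/143.11 = 0.006988
[CO3²⁻] = α₂ × DIC = 0.006988 × 8.85 = 0.0618 mmol/kg

[CO3²⁻] = 0.0618 mmol/kg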